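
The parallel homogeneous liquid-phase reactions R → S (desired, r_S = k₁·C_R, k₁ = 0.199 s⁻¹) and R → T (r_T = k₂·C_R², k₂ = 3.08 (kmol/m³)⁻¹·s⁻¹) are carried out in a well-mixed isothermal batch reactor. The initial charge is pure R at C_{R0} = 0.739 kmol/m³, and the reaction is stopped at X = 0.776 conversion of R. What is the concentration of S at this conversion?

C_R = C_{R0}(1−X) = 0.1655 kmol/m³.
Along a PFR/batch, dC_S/dC_R = −r_S/(r_S+r_T) = −k₁/(k₁+k₂·C_R).
Integrating from C_{R0} to C_R: C_S = (0.199/3.08)·ln[(0.199+3.08·0.739)/(0.199+3.08·0.166)] = 0.06461·ln(2.475/0.7089) = 0.08079 kmol/m³.

0.0808 kmol/m³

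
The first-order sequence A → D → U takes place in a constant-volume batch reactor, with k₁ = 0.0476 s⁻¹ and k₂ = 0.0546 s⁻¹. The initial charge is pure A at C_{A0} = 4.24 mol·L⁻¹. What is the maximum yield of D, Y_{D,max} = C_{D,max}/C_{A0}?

At the optimum, C_{D,max}/C_{A0} = (k₁/k₂)^[k₂/(k₂−k₁)].
= (0.0476/0.0546)^(0.0546/(0.0546−0.0476)) = (0.8718)^(7.800) = 0.3430.

0.343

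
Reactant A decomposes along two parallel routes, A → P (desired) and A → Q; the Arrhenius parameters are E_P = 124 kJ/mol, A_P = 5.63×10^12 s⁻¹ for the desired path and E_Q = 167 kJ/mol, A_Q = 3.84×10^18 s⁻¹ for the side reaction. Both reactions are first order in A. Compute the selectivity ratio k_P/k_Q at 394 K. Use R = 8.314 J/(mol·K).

k_P/k_Q = (A_P/A_Q)·exp[−(E_P−E_Q)/(RT)] = (A_P/A_Q)·exp[(E_Q−E_P)/(RT)].
(E_Q−E_P)/(RT) = (167−124)×10³/(8.314×394) = 43000/3276 = 13.13.
k_P/k_Q = (5.63×10^12/3.84×10^18)·exp(13.13) = 1.466×10^-6 × 5.023×10^5 = 0.736.

0.736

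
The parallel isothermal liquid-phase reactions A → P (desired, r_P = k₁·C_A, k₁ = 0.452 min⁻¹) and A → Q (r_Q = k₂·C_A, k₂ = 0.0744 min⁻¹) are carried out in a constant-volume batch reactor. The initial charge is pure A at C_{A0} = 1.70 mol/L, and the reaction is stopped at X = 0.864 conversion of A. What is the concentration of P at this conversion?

1.26 mol/L

C_A = C_{A0}(1−X) = 0.2312 mol/L.
Both paths are first order in A, so the instantaneous fraction to P is constant: dC_P/d(−C_A) = k₁/(k₁+k₂) = 0.8587.
C_P = 0.8587·(C_{A0}−C_A) = 0.8587×1.469 = 1.26 mol/L.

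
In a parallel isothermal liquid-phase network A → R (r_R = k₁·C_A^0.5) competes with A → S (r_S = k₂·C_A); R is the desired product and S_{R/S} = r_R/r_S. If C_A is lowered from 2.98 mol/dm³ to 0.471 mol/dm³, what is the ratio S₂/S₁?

2.52

S_{R/S} = (k₁/k₂)·C_A^-0.5, so S₂/S₁ = (C_{A,2}/C_{A,1})^-0.5.
= (0.471/2.98)^(-0.5) = (0.1581)^(-0.5) = 2.52.
Selectivity toward R rises as C_A falls — low-concentration operation is favoured.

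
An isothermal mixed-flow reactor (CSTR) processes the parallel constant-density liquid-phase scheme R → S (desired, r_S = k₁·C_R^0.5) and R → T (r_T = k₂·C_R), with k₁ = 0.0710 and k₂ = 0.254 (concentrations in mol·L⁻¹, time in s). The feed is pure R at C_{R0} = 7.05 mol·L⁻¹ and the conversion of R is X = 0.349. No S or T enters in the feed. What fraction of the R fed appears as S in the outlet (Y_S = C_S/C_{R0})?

Exit C_R = C_{R0}(1−X) = 7.05×0.651 = 4.590 mol·L⁻¹.
Rates in a CSTR are evaluated at the outlet concentration: r_S = 0.0710×4.590^0.5 = 0.1521, r_T = 0.254×4.590 = 1.166.
Fraction of consumed R going to S: r_S/(r_S+r_T) = 0.1154.
C_S = 0.1154·C_{R0}·X = 0.1154×7.05×0.349 = 0.284 mol·L⁻¹; Y_S = C_S/C_{R0} = 0.0403.

0.0403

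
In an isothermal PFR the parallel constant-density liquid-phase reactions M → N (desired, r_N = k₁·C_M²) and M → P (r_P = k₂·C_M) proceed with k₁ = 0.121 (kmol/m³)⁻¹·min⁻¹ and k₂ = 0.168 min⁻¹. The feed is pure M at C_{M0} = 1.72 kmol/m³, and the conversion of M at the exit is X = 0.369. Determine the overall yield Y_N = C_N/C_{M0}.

0.185

C_M = C_{M0}(1−X) = 1.085 kmol/m³.
Along a PFR/batch, dC_P/dC_M = −r_P/(r_N+r_P) = −k₂/(k₂+k₁·C_M).
Integrating from C_{M0} to C_M: C_P = (0.168/0.121)·ln[(0.168+0.121·1.72)/(0.168+0.121·1.09)] = 1.388·ln(0.3761/0.2993) = 0.3171 kmol/m³.
Then C_N = (C_{M0}−C_M) − C_P = 0.6347 − 0.3171 = 0.3176 kmol/m³.
Y_N = C_N/C_{M0} = 0.3176/1.72 = 0.185.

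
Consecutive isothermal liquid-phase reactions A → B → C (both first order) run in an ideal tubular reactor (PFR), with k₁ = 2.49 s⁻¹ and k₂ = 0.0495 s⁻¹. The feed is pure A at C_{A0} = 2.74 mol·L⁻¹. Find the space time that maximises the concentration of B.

The intermediate peaks when r₁ = r₂, i.e. k₁e^(−k₁τ) = k₂e^(−k₂τ), giving τ_opt = ln(k₂/k₁)/(k₂−k₁).
= ln(0.0495/2.49)/(0.0495−2.49) = ln(0.01988)/-2.441 = -3.918/-2.441 = 1.61 s.

1.61 s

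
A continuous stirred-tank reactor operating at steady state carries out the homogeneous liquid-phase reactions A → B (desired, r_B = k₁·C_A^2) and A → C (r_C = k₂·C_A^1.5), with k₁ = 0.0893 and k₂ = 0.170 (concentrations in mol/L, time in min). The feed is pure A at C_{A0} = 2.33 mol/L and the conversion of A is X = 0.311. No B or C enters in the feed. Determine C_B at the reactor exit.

0.290 mol/L

Exit C_A = C_{A0}(1−X) = 2.33×0.689 = 1.605 mol/L.
Rates in a CSTR are evaluated at the outlet concentration: r_B = 0.0893×1.605^2 = 0.2301, r_C = 0.170×1.605^1.5 = 0.3458.
Fraction of consumed A going to B: r_B/(r_B+r_C) = 0.3996.
C_B = 0.3996·C_{A0}·X = 0.3996×2.33×0.311 = 0.290 mol/L.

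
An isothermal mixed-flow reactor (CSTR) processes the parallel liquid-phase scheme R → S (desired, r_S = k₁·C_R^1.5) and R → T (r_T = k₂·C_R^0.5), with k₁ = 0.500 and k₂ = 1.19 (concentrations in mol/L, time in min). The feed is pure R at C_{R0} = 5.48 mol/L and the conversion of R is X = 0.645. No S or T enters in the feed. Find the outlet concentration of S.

Exit C_R = C_{R0}(1−X) = 5.48×0.355 = 1.945 mol/L.
In a CSTR the entire volume is at exit conditions, so r_S = 0.500×1.945^1.5 = 1.357 and r_T = 1.19×1.945^0.5 = 1.660.
Fraction of consumed R going to S: r_S/(r_S+r_T) = 0.4498.
C_S = 0.4498·C_{R0}·X = 0.4498×5.48×0.645 = 1.59 mol/L.

1.59 mol/L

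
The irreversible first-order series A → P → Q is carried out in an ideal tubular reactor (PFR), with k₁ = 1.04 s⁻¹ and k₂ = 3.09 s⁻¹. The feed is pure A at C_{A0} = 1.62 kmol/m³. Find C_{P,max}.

For a first-order series the maximum intermediate yield is C_{P,max}/C_{A0} = (k₁/k₂)^[k₂/(k₂−k₁)].
= (1.04/3.09)^(3.09/(3.09−1.04)) = (0.3366)^(1.507) = 0.1937.
C_{P,max} = 0.1937×1.62 = 0.314 kmol/m³.

0.314 kmol/m³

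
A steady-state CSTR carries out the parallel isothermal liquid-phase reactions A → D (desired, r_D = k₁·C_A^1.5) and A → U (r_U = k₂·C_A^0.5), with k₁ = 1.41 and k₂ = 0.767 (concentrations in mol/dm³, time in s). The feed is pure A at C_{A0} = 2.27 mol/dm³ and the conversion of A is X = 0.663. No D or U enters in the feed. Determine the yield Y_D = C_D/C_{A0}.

0.387

Exit C_A = C_{A0}(1−X) = 2.27×0.337 = 0.7650 mol/dm³.
A CSTR operates uniformly at the exit composition, giving r_D = 0.9434 and r_U = 0.6708 (each k·C_A^n at C_A = 0.7650).
Fraction of consumed A going to D: r_D/(r_D+r_U) = 0.5844.
C_D = 0.5844·C_{A0}·X = 0.5844×2.27×0.663 = 0.880 mol/dm³; Y_D = C_D/C_{A0} = 0.387.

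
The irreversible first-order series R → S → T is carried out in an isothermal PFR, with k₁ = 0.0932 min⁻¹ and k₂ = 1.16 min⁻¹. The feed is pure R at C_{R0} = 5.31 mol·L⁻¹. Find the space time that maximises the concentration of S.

2.36 min

The intermediate peaks when r₁ = r₂, i.e. k₁e^(−k₁τ) = k₂e^(−k₂τ), giving τ_opt = ln(k₂/k₁)/(k₂−k₁).
= ln(1.16/0.0932)/(1.16−0.0932) = ln(12.45)/1.067 = 2.521/1.067 = 2.36 min.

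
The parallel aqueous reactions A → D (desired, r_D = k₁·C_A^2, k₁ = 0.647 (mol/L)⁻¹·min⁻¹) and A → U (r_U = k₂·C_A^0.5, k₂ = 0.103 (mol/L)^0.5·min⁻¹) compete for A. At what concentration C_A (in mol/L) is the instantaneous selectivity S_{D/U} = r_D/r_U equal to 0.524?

S_{D/U} = (k₁/k₂)·C_A^1.5 ⇒ C_A = (S·k₂/k₁)^(1/1.5).
= (0.524×0.103/0.647)^(0.6667) = (0.08342)^(0.6667) = 0.191 mol/L.

0.191 mol/L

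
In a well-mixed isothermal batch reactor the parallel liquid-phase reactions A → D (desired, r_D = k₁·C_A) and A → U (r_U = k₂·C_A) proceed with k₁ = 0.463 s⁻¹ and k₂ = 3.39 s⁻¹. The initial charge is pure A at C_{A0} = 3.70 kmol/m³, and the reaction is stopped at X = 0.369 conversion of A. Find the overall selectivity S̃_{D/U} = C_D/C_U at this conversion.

0.137

C_A = C_{A0}(1−X) = 2.335 kmol/m³.
Both paths are first order in A, so the instantaneous fraction to D is constant: dC_D/d(−C_A) = k₁/(k₁+k₂) = 0.1202.
C_D = 0.1202·(C_{A0}−C_A) = 0.1202×1.365 = 0.164 kmol/m³.
C_U = (C_{A0}−C_A)−C_D = 1.201 kmol/m³; S̃_{D/U} = 0.1641/1.201 = 0.137.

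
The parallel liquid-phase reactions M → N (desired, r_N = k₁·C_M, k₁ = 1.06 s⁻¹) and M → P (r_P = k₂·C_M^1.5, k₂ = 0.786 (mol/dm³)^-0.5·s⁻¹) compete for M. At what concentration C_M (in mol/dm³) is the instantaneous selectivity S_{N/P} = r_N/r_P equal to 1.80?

S_{N/P} = (k₁/k₂)·C_M^-0.5 ⇒ C_M = (S·k₂/k₁)^(-2).
= (1.80×0.786/1.06)^(-2) = (1.335)^(-2) = 0.561 mol/dm³.

0.561 mol/dm³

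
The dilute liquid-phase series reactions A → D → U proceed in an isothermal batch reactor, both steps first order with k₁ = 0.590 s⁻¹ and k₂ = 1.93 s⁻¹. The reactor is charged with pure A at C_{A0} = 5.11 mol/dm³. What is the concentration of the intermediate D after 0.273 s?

Solving the coupled first-order balances gives C_D(t) = [k₁/(k₂−k₁)]·C_{A0}·(e^(−k₁t) − e^(−k₂t)).
e^(−k₁t) = e^(−0.590×0.273) = e^(−0.1611) = 0.8512; e^(−k₂t) = e^(−0.5269) = 0.5904.
C_D = 0.590×5.11/(1.93−0.590) × (0.8512−0.5904) = 2.250×0.2608 = 0.5868 mol/dm³.

0.587 mol/dm³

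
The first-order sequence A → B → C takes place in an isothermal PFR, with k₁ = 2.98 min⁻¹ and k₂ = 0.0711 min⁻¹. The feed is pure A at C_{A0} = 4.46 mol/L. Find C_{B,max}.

4.07 mol/L

At the optimum, C_{B,max}/C_{A0} = (k₁/k₂)^[k₂/(k₂−k₁)].
= (2.98/0.0711)^(0.0711/(0.0711−2.98)) = (41.91)^(-0.02444) = 0.9127.
C_{B,max} = 0.9127×4.46 = 4.07 mol/L.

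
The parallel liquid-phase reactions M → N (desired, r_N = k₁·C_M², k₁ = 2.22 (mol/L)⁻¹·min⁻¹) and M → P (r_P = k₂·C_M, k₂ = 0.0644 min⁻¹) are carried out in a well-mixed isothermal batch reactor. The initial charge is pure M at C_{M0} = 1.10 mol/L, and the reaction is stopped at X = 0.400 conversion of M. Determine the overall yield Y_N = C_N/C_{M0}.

C_M = C_{M0}(1−X) = 0.6600 mol/L.
Along a PFR/batch, dC_P/dC_M = −r_P/(r_N+r_P) = −k₂/(k₂+k₁·C_M).
Integrating from C_{M0} to C_M: C_P = (0.0644/2.22)·ln[(0.0644+2.22·1.10)/(0.0644+2.22·0.660)] = 0.02901·ln(2.506/1.530) = 0.01433 mol/L.
Then C_N = (C_{M0}−C_M) − C_P = 0.4400 − 0.01433 = 0.4257 mol/L.
Y_N = C_N/C_{M0} = 0.4257/1.10 = 0.387.

0.387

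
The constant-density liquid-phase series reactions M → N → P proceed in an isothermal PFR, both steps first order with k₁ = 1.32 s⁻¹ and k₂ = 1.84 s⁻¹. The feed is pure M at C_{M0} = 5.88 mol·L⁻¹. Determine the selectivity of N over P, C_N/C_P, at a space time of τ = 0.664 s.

Solving the coupled first-order balances gives C_N(τ) = [k₁/(k₂−k₁)]·C_{M0}·(e^(−k₁τ) − e^(−k₂τ)).
e^(−k₁τ) = e^(−1.32×0.664) = e^(−0.8765) = 0.4162; e^(−k₂τ) = e^(−1.222) = 0.2947.
C_N = 1.32×5.88/(1.84−1.32) × (0.4162−0.2947) = 14.93×0.1215 = 1.814 mol·L⁻¹.
C_M = C_{M0}e^(−k₁τ) = 2.448 mol·L⁻¹, so C_P = C_{M0}−C_M−C_N = 1.618 mol·L⁻¹; C_N/C_P = 1.12.

1.12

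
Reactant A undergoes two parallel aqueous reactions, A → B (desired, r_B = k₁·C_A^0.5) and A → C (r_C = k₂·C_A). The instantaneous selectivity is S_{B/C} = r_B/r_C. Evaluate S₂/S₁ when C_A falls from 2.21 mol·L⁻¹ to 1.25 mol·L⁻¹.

1.33

S_{B/C} = (k₁/k₂)·C_A^-0.5, so S₂/S₁ = (C_{A,2}/C_{A,1})^-0.5.
= (1.25/2.21)^(-0.5) = (0.5656)^(-0.5) = 1.33.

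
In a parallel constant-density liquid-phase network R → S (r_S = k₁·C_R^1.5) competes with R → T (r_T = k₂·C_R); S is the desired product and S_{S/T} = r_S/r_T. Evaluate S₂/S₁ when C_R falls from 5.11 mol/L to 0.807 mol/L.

S_{S/T} = (k₁/k₂)·C_R^0.5, so S₂/S₁ = (C_{R,2}/C_{R,1})^0.5.
= (0.807/5.11)^0.5 = (0.1579)^0.5 = 0.397.

0.397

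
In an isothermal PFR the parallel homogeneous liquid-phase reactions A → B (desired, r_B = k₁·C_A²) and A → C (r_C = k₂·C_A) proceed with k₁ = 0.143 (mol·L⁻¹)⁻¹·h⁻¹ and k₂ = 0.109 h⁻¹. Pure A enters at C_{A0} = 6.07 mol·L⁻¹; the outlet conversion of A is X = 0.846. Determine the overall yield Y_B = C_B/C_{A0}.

C_A = C_{A0}(1−X) = 0.9348 mol·L⁻¹.
Along a PFR/batch, dC_C/dC_A = −r_C/(r_B+r_C) = −k₂/(k₂+k₁·C_A).
Integrating from C_{A0} to C_A: C_C = (0.109/0.143)·ln[(0.109+0.143·6.07)/(0.109+0.143·0.935)] = 0.7622·ln(0.9770/0.2427) = 1.062 mol·L⁻¹.
Then C_B = (C_{A0}−C_A) − C_C = 5.135 − 1.062 = 4.074 mol·L⁻¹.
Y_B = C_B/C_{A0} = 4.074/6.07 = 0.671.

0.671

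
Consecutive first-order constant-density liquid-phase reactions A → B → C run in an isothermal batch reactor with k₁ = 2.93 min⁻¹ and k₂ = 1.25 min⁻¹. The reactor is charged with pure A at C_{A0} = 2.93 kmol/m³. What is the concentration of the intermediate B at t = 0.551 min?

The intermediate concentration in a first-order A→B→C sequence is C_B = k₁C_{A0}(e^(−k₁t) − e^(−k₂t))/(k₂−k₁).
e^(−k₁t) = e^(−2.93×0.551) = e^(−1.614) = 0.1990; e^(−k₂t) = e^(−0.6888) = 0.5022.
C_B = 2.93×2.93/(1.25−2.93) × (0.1990−0.5022) = (-5.110)×(-0.3032) = 1.549 kmol/m³.

1.55 kmol/m³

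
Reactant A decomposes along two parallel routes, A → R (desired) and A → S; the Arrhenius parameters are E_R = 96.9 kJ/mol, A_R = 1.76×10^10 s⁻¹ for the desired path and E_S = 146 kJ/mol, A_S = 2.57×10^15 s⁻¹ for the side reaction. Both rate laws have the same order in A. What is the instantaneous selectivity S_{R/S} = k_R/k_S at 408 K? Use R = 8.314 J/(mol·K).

Since both paths have the same order in A, the concentration cancels and S_{R/S} = k_R/k_S = (A_R/A_S)·exp[(E_S−E_R)/(RT)].
(E_S−E_R)/(RT) = (146−96.9)×10³/(8.314×408) = 49100/3392 = 14.47.
k_R/k_S = (1.76×10^10/2.57×10^15)·exp(14.47) = 6.848×10^-6 × 1.933×10^6 = 13.2.
Since E_R < E_S, lowering the temperature improves selectivity toward R.

13.2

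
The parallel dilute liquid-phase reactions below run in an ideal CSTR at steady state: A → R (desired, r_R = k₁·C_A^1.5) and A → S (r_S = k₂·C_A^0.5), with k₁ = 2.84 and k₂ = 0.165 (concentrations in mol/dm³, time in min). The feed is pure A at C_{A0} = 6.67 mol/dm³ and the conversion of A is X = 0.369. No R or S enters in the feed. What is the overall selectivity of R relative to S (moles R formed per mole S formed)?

Exit C_A = C_{A0}(1−X) = 6.67×0.631 = 4.209 mol/dm³.
In a CSTR the entire volume is at exit conditions, so r_R = 2.84×4.209^1.5 = 24.52 and r_S = 0.165×4.209^0.5 = 0.3385.
Overall selectivity = C_R/C_S = r_Rτ/(r_Sτ) = r_R/r_S = 72.4.

72.4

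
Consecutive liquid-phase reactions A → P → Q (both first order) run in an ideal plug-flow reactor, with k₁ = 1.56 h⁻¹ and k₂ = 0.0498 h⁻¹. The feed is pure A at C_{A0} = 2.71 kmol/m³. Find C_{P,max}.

For a first-order series the maximum intermediate yield is C_{P,max}/C_{A0} = (k₁/k₂)^[k₂/(k₂−k₁)].
= (1.56/0.0498)^(0.0498/(0.0498−1.56)) = (31.33)^(-0.03298) = 0.8926.
C_{P,max} = 0.8926×2.71 = 2.42 kmol/m³.

2.42 kmol/m³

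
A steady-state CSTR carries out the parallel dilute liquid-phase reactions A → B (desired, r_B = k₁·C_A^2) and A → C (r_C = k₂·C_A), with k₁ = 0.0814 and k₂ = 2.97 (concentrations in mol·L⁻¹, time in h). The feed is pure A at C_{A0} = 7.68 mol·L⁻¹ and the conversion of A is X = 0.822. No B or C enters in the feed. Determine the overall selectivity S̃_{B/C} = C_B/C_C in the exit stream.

Exit C_A = C_{A0}(1−X) = 7.68×0.178 = 1.367 mol·L⁻¹.
A CSTR operates uniformly at the exit composition, giving r_B = 0.1521 and r_C = 4.060 (each k·C_A^n at C_A = 1.367).
Overall selectivity = C_B/C_C = r_Bτ/(r_Cτ) = r_B/r_C = 0.0375.

0.0375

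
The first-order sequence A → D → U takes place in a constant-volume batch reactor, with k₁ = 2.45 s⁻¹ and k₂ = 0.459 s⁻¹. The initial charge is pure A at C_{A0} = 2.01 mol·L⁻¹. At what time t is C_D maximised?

0.841 s

Setting dC_D/dt = 0 gives t_opt = ln(k₂/k₁)/(k₂−k₁).
= ln(0.459/2.45)/(0.459−2.45) = ln(0.1873)/-1.991 = -1.675/-1.991 = 0.841 s.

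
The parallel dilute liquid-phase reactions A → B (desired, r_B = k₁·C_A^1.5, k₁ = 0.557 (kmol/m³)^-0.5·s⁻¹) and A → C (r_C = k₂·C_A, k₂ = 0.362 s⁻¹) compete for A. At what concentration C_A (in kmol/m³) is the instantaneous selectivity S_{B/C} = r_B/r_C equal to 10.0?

S_{B/C} = (k₁/k₂)·C_A^0.5 ⇒ C_A = (S·k₂/k₁)^(2).
= (10.0×0.362/0.557)^(2) = (6.499)^(2) = 42.2 kmol/m³.

42.2 kmol/m³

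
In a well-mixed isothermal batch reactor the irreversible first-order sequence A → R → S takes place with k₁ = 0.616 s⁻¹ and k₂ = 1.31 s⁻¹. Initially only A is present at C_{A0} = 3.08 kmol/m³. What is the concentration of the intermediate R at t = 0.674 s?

0.674 kmol/m³

For first-order series with pure A initially, C_R(t) = k₁C_{A0}/(k₂−k₁)·(e^(−k₁t) − e^(−k₂t)).
e^(−k₁t) = e^(−0.616×0.674) = e^(−0.4152) = 0.6602; e^(−k₂t) = e^(−0.8829) = 0.4136.
C_R = 0.616×3.08/(1.31−0.616) × (0.6602−0.4136) = 2.734×0.2467 = 0.6743 kmol/m³.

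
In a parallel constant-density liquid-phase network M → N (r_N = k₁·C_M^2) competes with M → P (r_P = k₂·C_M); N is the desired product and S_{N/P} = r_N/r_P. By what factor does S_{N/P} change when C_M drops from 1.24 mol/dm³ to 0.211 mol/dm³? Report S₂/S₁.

S_{N/P} = (k₁/k₂)·C_M, so S₂/S₁ = (C_{M,2}/C_{M,1}).
= 0.211/1.24 = 0.170.

0.170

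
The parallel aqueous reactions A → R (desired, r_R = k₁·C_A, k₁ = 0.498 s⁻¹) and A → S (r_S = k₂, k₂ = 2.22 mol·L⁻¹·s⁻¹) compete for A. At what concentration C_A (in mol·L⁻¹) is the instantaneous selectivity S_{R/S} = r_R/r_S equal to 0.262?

1.17 mol·L⁻¹

S_{R/S} = (k₁/k₂)·C_A ⇒ C_A = S·k₂/k₁.
= 0.262×2.22/0.498 = 1.17 mol·L⁻¹.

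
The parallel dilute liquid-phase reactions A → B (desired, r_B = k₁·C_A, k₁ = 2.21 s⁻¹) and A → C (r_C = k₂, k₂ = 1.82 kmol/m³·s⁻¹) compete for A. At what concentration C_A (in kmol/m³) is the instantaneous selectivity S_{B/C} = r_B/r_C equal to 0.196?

0.161 kmol/m³

S_{B/C} = (k₁/k₂)·C_A ⇒ C_A = S·k₂/k₁.
= 0.196×1.82/2.21 = 0.161 kmol/m³.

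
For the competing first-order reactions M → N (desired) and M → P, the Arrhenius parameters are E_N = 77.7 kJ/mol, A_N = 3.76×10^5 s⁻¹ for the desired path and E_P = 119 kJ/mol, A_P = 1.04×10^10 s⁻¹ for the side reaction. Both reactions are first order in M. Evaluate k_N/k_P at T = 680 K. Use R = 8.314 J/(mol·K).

0.0538

Since both paths have the same order in M, the concentration cancels and S_{N/P} = k_N/k_P = (A_N/A_P)·exp[(E_P−E_N)/(RT)].
(E_P−E_N)/(RT) = (119−77.7)×10³/(8.314×680) = 41300/5654 = 7.305.
k_N/k_P = (3.76×10^5/1.04×10^10)·exp(7.305) = 3.615×10^-5 × 1488 = 0.0538.
Since E_N < E_P, lowering the temperature improves selectivity toward N.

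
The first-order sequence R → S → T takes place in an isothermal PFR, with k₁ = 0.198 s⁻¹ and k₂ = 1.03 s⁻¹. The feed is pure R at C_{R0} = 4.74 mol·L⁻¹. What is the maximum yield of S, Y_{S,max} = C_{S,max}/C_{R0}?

0.130

For a first-order series the maximum intermediate yield is C_{S,max}/C_{R0} = (k₁/k₂)^[k₂/(k₂−k₁)].
= (0.198/1.03)^(1.03/(1.03−0.198)) = (0.1922)^(1.238) = 0.1298.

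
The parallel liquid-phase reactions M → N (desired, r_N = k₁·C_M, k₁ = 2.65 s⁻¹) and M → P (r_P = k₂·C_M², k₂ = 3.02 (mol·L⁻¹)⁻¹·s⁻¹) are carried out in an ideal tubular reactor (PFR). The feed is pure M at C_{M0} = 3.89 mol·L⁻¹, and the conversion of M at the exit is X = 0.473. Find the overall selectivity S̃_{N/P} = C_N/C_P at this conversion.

0.303

C_M = C_{M0}(1−X) = 2.050 mol·L⁻¹.
Along a PFR/batch, dC_N/dC_M = −r_N/(r_N+r_P) = −k₁/(k₁+k₂·C_M).
Integrating from C_{M0} to C_M: C_N = (2.65/3.02)·ln[(2.65+3.02·3.89)/(2.65+3.02·2.05)] = 0.8775·ln(14.40/8.841) = 0.4279 mol·L⁻¹.
C_P = (C_{M0}−C_M)−C_N = 1.412 mol·L⁻¹; S̃_{N/P} = 0.4279/1.412 = 0.303.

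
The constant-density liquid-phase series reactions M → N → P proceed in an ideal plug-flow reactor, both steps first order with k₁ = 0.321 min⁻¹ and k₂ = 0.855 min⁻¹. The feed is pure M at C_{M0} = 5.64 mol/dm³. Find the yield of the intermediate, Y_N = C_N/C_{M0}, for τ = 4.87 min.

0.117

Solving the coupled first-order balances gives C_N(τ) = [k₁/(k₂−k₁)]·C_{M0}·(e^(−k₁τ) − e^(−k₂τ)).
e^(−k₁τ) = e^(−0.321×4.87) = e^(−1.563) = 0.2095; e^(−k₂τ) = e^(−4.164) = 0.01555.
C_N = 0.321×5.64/(0.855−0.321) × (0.2095−0.01555) = 3.390×0.1939 = 0.6574 mol/dm³.
Y_N = C_N/C_{M0} = 0.6574/5.64 = 0.117.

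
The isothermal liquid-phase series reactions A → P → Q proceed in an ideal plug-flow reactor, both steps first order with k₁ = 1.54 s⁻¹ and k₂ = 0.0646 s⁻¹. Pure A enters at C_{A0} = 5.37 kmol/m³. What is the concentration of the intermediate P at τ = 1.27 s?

The intermediate concentration in a first-order A→B→C sequence is C_P = k₁C_{A0}(e^(−k₁τ) − e^(−k₂τ))/(k₂−k₁).
e^(−k₁τ) = e^(−1.54×1.27) = e^(−1.956) = 0.1415; e^(−k₂τ) = e^(−0.08204) = 0.9212.
C_P = 1.54×5.37/(0.0646−1.54) × (0.1415−0.9212) = (-5.605)×(-0.7798) = 4.371 kmol/m³.

4.37 kmol/m³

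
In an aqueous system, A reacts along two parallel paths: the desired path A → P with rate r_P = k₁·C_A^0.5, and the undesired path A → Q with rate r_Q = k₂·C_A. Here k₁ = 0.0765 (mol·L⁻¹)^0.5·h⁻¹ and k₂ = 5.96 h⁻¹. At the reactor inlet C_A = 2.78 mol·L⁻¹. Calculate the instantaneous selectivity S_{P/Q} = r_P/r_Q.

S_{P/Q} = r_P/r_Q = (k₁·C_A^0.5)/(k₂·C_A) = (k₁/k₂)·C_A^-0.5.
= (0.0765×2.780^0.5) / (5.96×2.780) = 0.1276/16.57 = 0.00770.
The undesired path is higher order in A, so low C_A (CSTR or dilute feed) favours P.

0.00770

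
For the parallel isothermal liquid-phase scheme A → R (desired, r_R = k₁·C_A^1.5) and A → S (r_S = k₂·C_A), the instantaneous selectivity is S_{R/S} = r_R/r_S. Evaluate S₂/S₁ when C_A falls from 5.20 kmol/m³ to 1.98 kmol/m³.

0.617

S_{R/S} = (k₁/k₂)·C_A^0.5, so S₂/S₁ = (C_{A,2}/C_{A,1})^0.5.
= (1.98/5.20)^0.5 = (0.3808)^0.5 = 0.617.
Selectivity toward R falls as C_A falls — high-concentration operation is favoured.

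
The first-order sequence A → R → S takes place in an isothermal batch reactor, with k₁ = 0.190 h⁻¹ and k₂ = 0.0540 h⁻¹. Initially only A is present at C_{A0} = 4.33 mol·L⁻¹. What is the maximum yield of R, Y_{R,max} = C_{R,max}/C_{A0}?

For a first-order series the maximum intermediate yield is C_{R,max}/C_{A0} = (k₁/k₂)^[k₂/(k₂−k₁)].
= (0.190/0.0540)^(0.0540/(0.0540−0.190)) = (3.519)^(-0.3971) = 0.6068.

0.607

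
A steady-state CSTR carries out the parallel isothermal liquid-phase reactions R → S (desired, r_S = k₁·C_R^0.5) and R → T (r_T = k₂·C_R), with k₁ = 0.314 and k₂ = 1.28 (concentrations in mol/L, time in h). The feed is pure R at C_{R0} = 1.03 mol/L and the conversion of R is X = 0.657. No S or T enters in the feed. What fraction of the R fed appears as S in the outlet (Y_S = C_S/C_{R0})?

0.192

Exit C_R = C_{R0}(1−X) = 1.03×0.343 = 0.3533 mol/L.
In a CSTR the entire volume is at exit conditions, so r_S = 0.314×0.3533^0.5 = 0.1866 and r_T = 1.28×0.3533 = 0.4522.
Fraction of consumed R going to S: r_S/(r_S+r_T) = 0.2921.
C_S = 0.2921·C_{R0}·X = 0.2921×1.03×0.657 = 0.198 mol/L; Y_S = C_S/C_{R0} = 0.192.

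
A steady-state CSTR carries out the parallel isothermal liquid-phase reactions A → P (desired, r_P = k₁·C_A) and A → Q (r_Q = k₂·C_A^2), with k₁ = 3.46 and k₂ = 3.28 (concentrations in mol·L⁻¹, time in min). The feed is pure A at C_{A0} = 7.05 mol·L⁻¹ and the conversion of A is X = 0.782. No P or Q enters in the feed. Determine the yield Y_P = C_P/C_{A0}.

Exit C_A = C_{A0}(1−X) = 7.05×0.218 = 1.537 mol·L⁻¹.
In a CSTR the entire volume is at exit conditions, so r_P = 3.46×1.537 = 5.318 and r_Q = 3.28×1.537^2 = 7.748.
Fraction of consumed A going to P: r_P/(r_P+r_Q) = 0.4070.
C_P = 0.4070·C_{A0}·X = 0.4070×7.05×0.782 = 2.24 mol·L⁻¹; Y_P = C_P/C_{A0} = 0.318.

0.318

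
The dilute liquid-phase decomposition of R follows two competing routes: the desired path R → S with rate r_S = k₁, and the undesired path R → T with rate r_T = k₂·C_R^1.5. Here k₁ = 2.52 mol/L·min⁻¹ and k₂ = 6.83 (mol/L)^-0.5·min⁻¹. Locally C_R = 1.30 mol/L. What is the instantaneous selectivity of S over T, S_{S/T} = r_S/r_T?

0.249

S_{S/T} = r_S/r_T = (k₁)/(k₂·C_R^1.5) = (k₁/k₂)·C_R^-1.5.
= (2.52) / (6.83×1.300^1.5) = 2.520/10.12 = 0.249.
The undesired path is higher order in R, so low C_R (CSTR or dilute feed) favours S.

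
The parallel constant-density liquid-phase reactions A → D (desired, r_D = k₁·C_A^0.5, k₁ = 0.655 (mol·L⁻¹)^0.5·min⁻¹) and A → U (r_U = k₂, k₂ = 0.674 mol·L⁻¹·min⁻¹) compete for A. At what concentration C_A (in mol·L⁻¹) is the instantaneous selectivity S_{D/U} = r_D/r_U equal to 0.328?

0.114 mol·L⁻¹

S_{D/U} = (k₁/k₂)·C_A^0.5 ⇒ C_A = (S·k₂/k₁)^(2).
= (0.328×0.674/0.655)^(2) = (0.3375)^(2) = 0.114 mol·L⁻¹.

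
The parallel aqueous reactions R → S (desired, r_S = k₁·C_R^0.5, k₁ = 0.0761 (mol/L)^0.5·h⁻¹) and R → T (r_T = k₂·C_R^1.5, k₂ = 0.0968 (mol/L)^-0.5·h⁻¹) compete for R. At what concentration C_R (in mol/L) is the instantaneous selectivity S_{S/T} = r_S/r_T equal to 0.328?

S_{S/T} = (k₁/k₂)·C_R⁻¹ ⇒ C_R = (S·k₂/k₁)^(-1).
= (0.328×0.0968/0.0761)^(-1) = (0.4172)^(-1) = 2.40 mol/L.

2.40 mol/L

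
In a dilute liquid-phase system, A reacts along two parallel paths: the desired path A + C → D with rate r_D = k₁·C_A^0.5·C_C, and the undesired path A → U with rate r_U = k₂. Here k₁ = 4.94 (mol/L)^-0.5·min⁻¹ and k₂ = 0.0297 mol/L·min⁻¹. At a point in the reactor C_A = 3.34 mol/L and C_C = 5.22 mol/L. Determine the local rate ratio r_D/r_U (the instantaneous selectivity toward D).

1587

S_{D/U} = r_D/r_U = (k₁·C_A^0.5·C_C)/(k₂) = (k₁/k₂)·C_A^0.5·C_C.
= (4.94×3.340^0.5×5.220) / (0.0297) = 47.13/0.02970 = 1587.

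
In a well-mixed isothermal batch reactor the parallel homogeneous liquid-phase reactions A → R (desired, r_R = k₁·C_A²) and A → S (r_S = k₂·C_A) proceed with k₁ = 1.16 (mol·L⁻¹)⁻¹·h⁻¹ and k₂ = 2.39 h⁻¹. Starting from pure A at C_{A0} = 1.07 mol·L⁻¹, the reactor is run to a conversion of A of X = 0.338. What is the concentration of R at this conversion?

C_A = C_{A0}(1−X) = 0.7083 mol·L⁻¹.
Along a PFR/batch, dC_S/dC_A = −r_S/(r_R+r_S) = −k₂/(k₂+k₁·C_A).
Integrating from C_{A0} to C_A: C_S = (2.39/1.16)·ln[(2.39+1.16·1.07)/(2.39+1.16·0.708)] = 2.060·ln(3.631/3.212) = 0.2530 mol·L⁻¹.
Then C_R = (C_{A0}−C_A) − C_S = 0.3617 − 0.2530 = 0.1087 mol·L⁻¹.

0.109 mol·L⁻¹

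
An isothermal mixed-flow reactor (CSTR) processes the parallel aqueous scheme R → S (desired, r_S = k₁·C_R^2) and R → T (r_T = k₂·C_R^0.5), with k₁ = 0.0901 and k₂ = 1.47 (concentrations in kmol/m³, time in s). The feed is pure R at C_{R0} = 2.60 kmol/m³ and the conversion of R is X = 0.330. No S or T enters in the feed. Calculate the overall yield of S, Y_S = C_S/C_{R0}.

0.0408

Exit C_R = C_{R0}(1−X) = 2.60×0.670 = 1.742 kmol/m³.
A CSTR operates uniformly at the exit composition, giving r_S = 0.2734 and r_T = 1.940 (each k·C_R^n at C_R = 1.742).
Fraction of consumed R going to S: r_S/(r_S+r_T) = 0.1235.
C_S = 0.1235·C_{R0}·X = 0.1235×2.60×0.330 = 0.106 kmol/m³; Y_S = C_S/C_{R0} = 0.0408.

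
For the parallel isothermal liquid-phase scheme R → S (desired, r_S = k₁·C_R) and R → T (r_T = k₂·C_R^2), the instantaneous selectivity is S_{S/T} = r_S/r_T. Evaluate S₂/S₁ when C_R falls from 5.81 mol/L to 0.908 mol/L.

S_{S/T} = (k₁/k₂)·C_R⁻¹, so S₂/S₁ = (C_{R,2}/C_{R,1})⁻¹.
= 5.81/0.908 = 6.40.

6.40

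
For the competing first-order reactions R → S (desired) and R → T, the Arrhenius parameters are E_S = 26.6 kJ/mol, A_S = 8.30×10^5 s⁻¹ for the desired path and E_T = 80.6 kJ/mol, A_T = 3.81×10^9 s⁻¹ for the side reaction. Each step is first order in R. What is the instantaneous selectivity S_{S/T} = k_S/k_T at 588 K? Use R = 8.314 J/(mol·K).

With equal orders, S_{S/T} = k_S/k_T = (A_S/A_T)·exp[(E_T−E_S)/(RT)].
(E_T−E_S)/(RT) = (80.6−26.6)×10³/(8.314×588) = 54000/4889 = 11.05.
k_S/k_T = (8.30×10^5/3.81×10^9)·exp(11.05) = 2.178×10^-4 × 62695 = 13.7.
Since E_S < E_T, lowering the temperature improves selectivity toward S.

13.7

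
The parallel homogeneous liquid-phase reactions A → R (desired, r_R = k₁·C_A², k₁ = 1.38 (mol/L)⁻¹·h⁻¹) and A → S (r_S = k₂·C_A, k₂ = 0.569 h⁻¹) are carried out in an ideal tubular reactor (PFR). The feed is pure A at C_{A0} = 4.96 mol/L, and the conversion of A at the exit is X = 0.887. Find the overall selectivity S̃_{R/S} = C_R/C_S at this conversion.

5.24

C_A = C_{A0}(1−X) = 0.5605 mol/L.
Along a PFR/batch, dC_S/dC_A = −r_S/(r_R+r_S) = −k₂/(k₂+k₁·C_A).
Integrating from C_{A0} to C_A: C_S = (0.569/1.38)·ln[(0.569+1.38·4.96)/(0.569+1.38·0.560)] = 0.4123·ln(7.414/1.342) = 0.7046 mol/L.
Then C_R = (C_{A0}−C_A) − C_S = 4.400 − 0.7046 = 3.695 mol/L.
S̃_{R/S} = C_R/C_S = 3.695/0.7046 = 5.24.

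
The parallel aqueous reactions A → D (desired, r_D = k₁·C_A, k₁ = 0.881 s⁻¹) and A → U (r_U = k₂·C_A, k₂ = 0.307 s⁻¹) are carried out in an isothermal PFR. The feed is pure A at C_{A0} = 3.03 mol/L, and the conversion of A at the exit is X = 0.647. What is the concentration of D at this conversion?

1.45 mol/L

C_A = C_{A0}(1−X) = 1.070 mol/L.
Both paths are first order in A, so the instantaneous fraction to D is constant: dC_D/d(−C_A) = k₁/(k₁+k₂) = 0.7416.
C_D = 0.7416·(C_{A0}−C_A) = 0.7416×1.960 = 1.45 mol/L.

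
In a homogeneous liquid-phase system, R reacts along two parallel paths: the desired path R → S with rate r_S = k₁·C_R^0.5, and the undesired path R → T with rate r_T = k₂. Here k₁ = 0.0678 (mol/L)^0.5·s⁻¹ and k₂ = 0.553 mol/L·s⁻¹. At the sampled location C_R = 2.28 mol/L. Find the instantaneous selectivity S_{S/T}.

S_{S/T} = r_S/r_T = (k₁·C_R^0.5)/(k₂) = (k₁/k₂)·C_R^0.5.
= (0.0678×2.280^0.5) / (0.553) = 0.1024/0.5530 = 0.185.

0.185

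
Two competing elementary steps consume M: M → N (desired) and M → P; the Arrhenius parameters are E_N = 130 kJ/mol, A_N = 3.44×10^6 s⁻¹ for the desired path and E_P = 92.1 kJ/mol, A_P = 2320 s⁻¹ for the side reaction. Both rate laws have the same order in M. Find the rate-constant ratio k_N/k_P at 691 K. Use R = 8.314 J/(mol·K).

2.02

Since both paths have the same order in M, the concentration cancels and S_{N/P} = k_N/k_P = (A_N/A_P)·exp[(E_P−E_N)/(RT)].
(E_P−E_N)/(RT) = (92.1−130)×10³/(8.314×691) = -37900/5745 = -6.597.
k_N/k_P = (3.44×10^6/2320)·exp(-6.597) = 1483 × 0.001364 = 2.02.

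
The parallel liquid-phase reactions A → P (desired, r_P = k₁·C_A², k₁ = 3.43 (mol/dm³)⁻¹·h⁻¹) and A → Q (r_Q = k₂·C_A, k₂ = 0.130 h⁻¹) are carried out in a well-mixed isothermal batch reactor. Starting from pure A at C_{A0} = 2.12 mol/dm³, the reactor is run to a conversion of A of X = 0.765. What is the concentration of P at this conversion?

C_A = C_{A0}(1−X) = 0.4982 mol/dm³.
Along a PFR/batch, dC_Q/dC_A = −r_Q/(r_P+r_Q) = −k₂/(k₂+k₁·C_A).
Integrating from C_{A0} to C_A: C_Q = (0.130/3.43)·ln[(0.130+3.43·2.12)/(0.130+3.43·0.498)] = 0.03790·ln(7.402/1.839) = 0.05278 mol/dm³.
Then C_P = (C_{A0}−C_A) − C_Q = 1.622 − 0.05278 = 1.569 mol/dm³.

1.57 mol/dm³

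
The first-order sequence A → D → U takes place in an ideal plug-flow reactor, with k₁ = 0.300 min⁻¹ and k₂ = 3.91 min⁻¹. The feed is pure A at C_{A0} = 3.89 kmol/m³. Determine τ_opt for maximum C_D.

For first-order series the maximum of C_D occurs at τ_opt = ln(k₂/k₁)/(k₂−k₁).
= ln(3.91/0.300)/(3.91−0.300) = ln(13.03)/3.610 = 2.568/3.610 = 0.711 min.

0.711 min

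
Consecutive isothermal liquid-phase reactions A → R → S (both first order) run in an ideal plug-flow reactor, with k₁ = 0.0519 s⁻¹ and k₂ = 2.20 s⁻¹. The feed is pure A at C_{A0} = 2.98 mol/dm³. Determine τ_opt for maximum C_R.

1.74 s

The intermediate peaks when r₁ = r₂, i.e. k₁e^(−k₁τ) = k₂e^(−k₂τ), giving τ_opt = ln(k₂/k₁)/(k₂−k₁).
= ln(2.20/0.0519)/(2.20−0.0519) = ln(42.39)/2.148 = 3.747/2.148 = 1.74 s.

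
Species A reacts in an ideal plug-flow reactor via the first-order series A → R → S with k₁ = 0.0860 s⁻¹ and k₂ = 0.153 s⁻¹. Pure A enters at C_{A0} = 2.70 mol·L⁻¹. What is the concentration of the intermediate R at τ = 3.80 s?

For first-order series with pure A initially, C_R(τ) = k₁C_{A0}/(k₂−k₁)·(e^(−k₁τ) − e^(−k₂τ)).
e^(−k₁τ) = e^(−0.0860×3.80) = e^(−0.3268) = 0.7212; e^(−k₂τ) = e^(−0.5814) = 0.5591.
C_R = 0.0860×2.70/(0.153−0.0860) × (0.7212−0.5591) = 3.466×0.1621 = 0.5618 mol·L⁻¹.

0.562 mol·L⁻¹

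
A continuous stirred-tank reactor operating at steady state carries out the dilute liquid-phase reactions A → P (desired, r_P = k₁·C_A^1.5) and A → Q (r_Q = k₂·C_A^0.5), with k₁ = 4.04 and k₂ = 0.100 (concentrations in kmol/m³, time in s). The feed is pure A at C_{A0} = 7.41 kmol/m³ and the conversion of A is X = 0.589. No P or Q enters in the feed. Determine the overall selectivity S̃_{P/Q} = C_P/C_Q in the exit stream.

Exit C_A = C_{A0}(1−X) = 7.41×0.411 = 3.046 kmol/m³.
A CSTR operates uniformly at the exit composition, giving r_P = 21.47 and r_Q = 0.1745 (each k·C_A^n at C_A = 3.046).
Overall selectivity = C_P/C_Q = r_Pτ/(r_Qτ) = r_P/r_Q = 123.

123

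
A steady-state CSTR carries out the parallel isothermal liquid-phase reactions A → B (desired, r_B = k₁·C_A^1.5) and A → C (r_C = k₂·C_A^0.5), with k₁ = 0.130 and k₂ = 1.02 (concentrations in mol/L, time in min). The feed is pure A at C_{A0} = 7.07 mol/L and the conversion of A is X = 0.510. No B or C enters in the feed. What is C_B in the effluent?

Exit C_A = C_{A0}(1−X) = 7.07×0.490 = 3.464 mol/L.
A CSTR operates uniformly at the exit composition, giving r_B = 0.8382 and r_C = 1.898 (each k·C_A^n at C_A = 3.464).
Fraction of consumed A going to B: r_B/(r_B+r_C) = 0.3063.
C_B = 0.3063·C_{A0}·X = 0.3063×7.07×0.510 = 1.10 mol/L.

1.10 mol/L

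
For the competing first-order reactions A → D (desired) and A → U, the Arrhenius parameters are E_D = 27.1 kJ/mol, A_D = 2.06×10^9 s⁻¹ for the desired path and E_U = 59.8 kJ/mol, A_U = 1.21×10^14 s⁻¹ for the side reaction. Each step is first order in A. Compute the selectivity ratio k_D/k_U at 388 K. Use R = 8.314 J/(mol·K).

0.430

With equal orders, S_{D/U} = k_D/k_U = (A_D/A_U)·exp[(E_U−E_D)/(RT)].
(E_U−E_D)/(RT) = (59.8−27.1)×10³/(8.314×388) = 32700/3226 = 10.14.
k_D/k_U = (2.06×10^9/1.21×10^14)·exp(10.14) = 1.702×10^-5 × 25259 = 0.430.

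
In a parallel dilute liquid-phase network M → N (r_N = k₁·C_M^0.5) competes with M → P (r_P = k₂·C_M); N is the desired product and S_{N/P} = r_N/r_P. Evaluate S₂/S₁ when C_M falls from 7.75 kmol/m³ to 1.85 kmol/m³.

2.05

S_{N/P} = (k₁/k₂)·C_M^-0.5, so S₂/S₁ = (C_{M,2}/C_{M,1})^-0.5.
= (1.85/7.75)^(-0.5) = (0.2387)^(-0.5) = 2.05.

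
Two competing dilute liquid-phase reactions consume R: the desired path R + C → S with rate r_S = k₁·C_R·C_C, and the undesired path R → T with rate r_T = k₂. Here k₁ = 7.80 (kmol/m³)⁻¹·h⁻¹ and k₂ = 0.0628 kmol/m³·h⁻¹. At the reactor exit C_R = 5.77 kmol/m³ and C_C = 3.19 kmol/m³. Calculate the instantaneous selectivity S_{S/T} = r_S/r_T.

S_{S/T} = r_S/r_T = (k₁·C_R·C_C)/(k₂) = (k₁/k₂)·C_R·C_C.
= (7.80×5.770×3.190) / (0.0628) = 143.6/0.06280 = 2286.
Since the desired path is higher order in R, keeping C_R high (PFR or concentrated feed) favours S.

2286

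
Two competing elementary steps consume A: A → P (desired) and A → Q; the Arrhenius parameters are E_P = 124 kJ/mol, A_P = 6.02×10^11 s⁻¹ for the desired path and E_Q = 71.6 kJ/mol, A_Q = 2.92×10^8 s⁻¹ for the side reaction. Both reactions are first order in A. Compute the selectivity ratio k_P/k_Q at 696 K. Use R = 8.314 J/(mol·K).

0.241

Since both paths have the same order in A, the concentration cancels and S_{P/Q} = k_P/k_Q = (A_P/A_Q)·exp[(E_Q−E_P)/(RT)].
(E_Q−E_P)/(RT) = (71.6−124)×10³/(8.314×696) = -52400/5787 = -9.055.
k_P/k_Q = (6.02×10^11/2.92×10^8)·exp(-9.055) = 2062 × 1.167×10^-4 = 0.241.
Since E_P > E_Q, raising the temperature improves selectivity toward P.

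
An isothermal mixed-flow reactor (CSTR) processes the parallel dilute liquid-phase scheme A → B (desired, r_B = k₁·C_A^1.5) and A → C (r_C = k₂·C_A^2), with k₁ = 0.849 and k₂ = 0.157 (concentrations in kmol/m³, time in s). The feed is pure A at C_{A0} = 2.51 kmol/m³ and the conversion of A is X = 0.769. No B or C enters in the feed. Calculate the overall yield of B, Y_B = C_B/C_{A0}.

Exit C_A = C_{A0}(1−X) = 2.51×0.231 = 0.5798 kmol/m³.
A CSTR operates uniformly at the exit composition, giving r_B = 0.3748 and r_C = 0.05278 (each k·C_A^n at C_A = 0.5798).
Fraction of consumed A going to B: r_B/(r_B+r_C) = 0.8766.
C_B = 0.8766·C_{A0}·X = 0.8766×2.51×0.769 = 1.69 kmol/m³; Y_B = C_B/C_{A0} = 0.674.

0.674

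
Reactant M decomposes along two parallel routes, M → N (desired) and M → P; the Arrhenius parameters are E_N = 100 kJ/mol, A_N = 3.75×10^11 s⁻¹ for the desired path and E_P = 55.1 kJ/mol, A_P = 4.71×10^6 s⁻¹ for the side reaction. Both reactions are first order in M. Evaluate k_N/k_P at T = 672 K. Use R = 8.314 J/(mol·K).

k_N/k_P = (A_N/A_P)·exp[−(E_N−E_P)/(RT)] = (A_N/A_P)·exp[(E_P−E_N)/(RT)].
(E_P−E_N)/(RT) = (55.1−100)×10³/(8.314×672) = -44900/5587 = -8.037.
k_N/k_P = (3.75×10^11/4.71×10^6)·exp(-8.037) = 79618 × 3.234×10^-4 = 25.8.

25.8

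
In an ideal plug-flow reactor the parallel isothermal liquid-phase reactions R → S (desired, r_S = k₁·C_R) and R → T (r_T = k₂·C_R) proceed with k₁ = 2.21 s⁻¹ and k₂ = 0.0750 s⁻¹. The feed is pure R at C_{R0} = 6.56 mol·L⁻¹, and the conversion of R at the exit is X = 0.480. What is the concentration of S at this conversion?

C_R = C_{R0}(1−X) = 3.411 mol·L⁻¹.
Both paths are first order in R, so the instantaneous fraction to S is constant: dC_S/d(−C_R) = k₁/(k₁+k₂) = 0.9672.
C_S = 0.9672·(C_{R0}−C_R) = 0.9672×3.149 = 3.05 mol·L⁻¹.

3.05 mol·L⁻¹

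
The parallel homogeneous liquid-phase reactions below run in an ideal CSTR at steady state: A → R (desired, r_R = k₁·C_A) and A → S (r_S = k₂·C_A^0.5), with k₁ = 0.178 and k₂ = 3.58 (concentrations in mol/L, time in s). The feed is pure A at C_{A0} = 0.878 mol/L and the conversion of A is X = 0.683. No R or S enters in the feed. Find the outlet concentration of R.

Exit C_A = C_{A0}(1−X) = 0.878×0.317 = 0.2783 mol/L.
In a CSTR the entire volume is at exit conditions, so r_R = 0.178×0.2783 = 0.04954 and r_S = 3.58×0.2783^0.5 = 1.889.
Fraction of consumed A going to R: r_R/(r_R+r_S) = 0.02556.
C_R = 0.02556·C_{A0}·X = 0.02556×0.878×0.683 = 0.0153 mol/L.

0.0153 mol/L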